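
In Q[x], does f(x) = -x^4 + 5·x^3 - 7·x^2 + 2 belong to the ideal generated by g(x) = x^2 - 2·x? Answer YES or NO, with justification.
In Q[x] the ideal (g) consists of all multiples of g, so f ∈ (g) iff g | f, i.e. iff the remainder of f on division by g is 0. Divide f by g (g is monic, so eliminate the leading term of the running remainder at each step):
  leading term -x^4: subtract (-x^2)·g(x) = -x^4 + 2·x^3, leaving 3·x^3 - 7·x^2 + 2
  leading term 3·x^3: subtract (3·x)·g(x) = 3·x^3 - 6·x^2, leaving 2 - x^2
  leading term -x^2: subtract (-1)·g(x) = -x^2 + 2·x, leaving 2 - 2·x
The remainder r(x) = 2 - 2·x ≠ 0 (and deg r < deg g), so g ∤ f, i.e. f ∉ (g).

Final answer: NO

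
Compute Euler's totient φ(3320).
φ(3320) = 1312

φ is multiplicative, with φ(p^e) = p^e − p^(e−1). Factorise 3320 = 2^3 · 5 · 83. Then
  φ(3320) = (2^3 − 2^2) · (5 − 1) · (83 − 1) = 4 · 4 · 82 = 1312.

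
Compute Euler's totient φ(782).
φ is multiplicative, with φ(p^e) = p^e − p^(e−1). Factorise 782 = 2 · 17 · 23. Then
  φ(782) = (2 − 1) · (17 − 1) · (23 − 1) = 1 · 16 · 22 = 352.

Final answer: φ(782) = 352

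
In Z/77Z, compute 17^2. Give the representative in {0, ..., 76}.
58

Use repeated squaring. Binary(2) = 10. Walk through the bits of the exponent 2 left-to-right: at each bit after the leading one, square the running value, then multiply by 17 if the bit is 1 (always reducing mod 77):
  bit 1 = 1 (leading): start with 17.
  bit 2 = 0: square 17^2 = 289 ≡ 58 (mod 77).
Final value: 17^2 ≡ 58 (mod 77).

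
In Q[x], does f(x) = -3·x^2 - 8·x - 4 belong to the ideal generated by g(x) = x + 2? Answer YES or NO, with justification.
YES

In Q[x] the ideal (g) consists of all multiples of g, so f ∈ (g) iff g | f, i.e. iff the remainder of f on division by g is 0. Divide f by g (g is monic, so eliminate the leading term of the running remainder at each step):
  leading term -3·x^2: subtract (-3·x)·g(x) = -3·x^2 - 6·x, leaving -2·x - 4
  leading term -2·x: subtract (-2)·g(x) = -2·x - 4, leaving 0
The remainder is 0, so f(x) = g(x) · h(x) with h(x) = -3·x - 2. Hence g | f, i.e. f ∈ (g).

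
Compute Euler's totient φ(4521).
φ(4521) = 2720

φ is multiplicative, with φ(p^e) = p^e − p^(e−1). Factorise 4521 = 3 · 11 · 137. Then
  φ(4521) = (3 − 1) · (11 − 1) · (137 − 1) = 2 · 10 · 136 = 2720.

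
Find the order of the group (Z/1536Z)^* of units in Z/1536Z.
(Z/1536Z)^* consists of the classes a with gcd(a, 1536) = 1, so its order is φ(1536). φ is multiplicative, with φ(p^e) = p^e − p^(e−1). Factorise 1536 = 2^9 · 3. Then
  φ(1536) = (2^9 − 2^8) · (3 − 1) = 256 · 2 = 512.
Thus |(Z/1536Z)^*| = 512.

Final answer: |(Z/1536Z)^*| = 512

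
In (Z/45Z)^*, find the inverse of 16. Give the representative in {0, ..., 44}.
16^(−1) ≡ 31 (mod 45)

Apply the extended Euclidean algorithm to (45, 16), tracking rows (r, s, t) with s·45 + t·16 = r. Each division r_prev = q·r_cur + r_new produces the new row as (previous row) − q·(current row):
  row A: (45, 1, 0)   [1·45 + 0·16 = 45]
  row B: (16, 0, 1)   [0·45 + 1·16 = 16]
  45 = 2·16 + 13   → row C = row A − 2·row B = (13, 1, −2)   [check: 1·45 − 2·16 = 13]
  16 = 1·13 + 3   → row D = row B − 1·row C = (3, −1, 3)   [check: −1·45 + 3·16 = 3]
  13 = 4·3 + 1   → row E = row C − 4·row D = (1, 5, −14)   [check: 5·45 − 14·16 = 1]
  3 = 3·1 + 0   → remainder 0, stop. gcd = 1 (last nonzero row E).
The gcd is 1, so 16 is invertible mod 45. The last nonzero row gives 5·45 − 14·16 = 1, so t = −14. So 16^(−1) ≡ −14 ≡ 31 (mod 45). Verify: 16 · 31 = 496 ≡ 1 (mod 45). ✓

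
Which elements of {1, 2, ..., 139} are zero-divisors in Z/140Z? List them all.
An element a ∈ Z/140Z (with a ≠ 0) is a zero-divisor iff gcd(a, 140) > 1 (because a is a unit precisely when gcd(a, n) = 1, and in Z/nZ every nonzero, non-unit element is a zero-divisor). Scan a = 1, ..., 139 and keep those with gcd(a, 140) > 1:
  gcd(2, 140) = 2, gcd(4, 140) = 4, gcd(5, 140) = 5, gcd(6, 140) = 2, gcd(7, 140) = 7, gcd(8, 140) = 4, gcd(10, 140) = 10, gcd(12, 140) = 4, gcd(14, 140) = 14, gcd(15, 140) = 5, gcd(16, 140) = 4, gcd(18, 140) = 2, gcd(20, 140) = 20, gcd(21, 140) = 7, gcd(22, 140) = 2, gcd(24, 140) = 4, gcd(25, 140) = 5, gcd(26, 140) = 2, gcd(28, 140) = 28, gcd(30, 140) = 10, gcd(32, 140) = 4, gcd(34, 140) = 2, gcd(35, 140) = 35, gcd(36, 140) = 4, gcd(38, 140) = 2, gcd(40, 140) = 20, gcd(42, 140) = 14, gcd(44, 140) = 4, gcd(45, 140) = 5, gcd(46, 140) = 2, gcd(48, 140) = 4, gcd(49, 140) = 7, gcd(50, 140) = 10, gcd(52, 140) = 4, gcd(54, 140) = 2, gcd(55, 140) = 5, gcd(56, 140) = 28, gcd(58, 140) = 2, gcd(60, 140) = 20, gcd(62, 140) = 2, gcd(63, 140) = 7, gcd(64, 140) = 4, gcd(65, 140) = 5, gcd(66, 140) = 2, gcd(68, 140) = 4, gcd(70, 140) = 70, gcd(72, 140) = 4, gcd(74, 140) = 2, gcd(75, 140) = 5, gcd(76, 140) = 4, gcd(77, 140) = 7, gcd(78, 140) = 2, gcd(80, 140) = 20, gcd(82, 140) = 2, gcd(84, 140) = 28, gcd(85, 140) = 5, gcd(86, 140) = 2, gcd(88, 140) = 4, gcd(90, 140) = 10, gcd(91, 140) = 7, gcd(92, 140) = 4, gcd(94, 140) = 2, gcd(95, 140) = 5, gcd(96, 140) = 4, gcd(98, 140) = 14, gcd(100, 140) = 20, gcd(102, 140) = 2, gcd(104, 140) = 4, gcd(105, 140) = 35, gcd(106, 140) = 2, gcd(108, 140) = 4, gcd(110, 140) = 10, gcd(112, 140) = 28, gcd(114, 140) = 2, gcd(115, 140) = 5, gcd(116, 140) = 4, gcd(118, 140) = 2, gcd(119, 140) = 7, gcd(120, 140) = 20, gcd(122, 140) = 2, gcd(124, 140) = 4, gcd(125, 140) = 5, gcd(126, 140) = 14, gcd(128, 140) = 4, gcd(130, 140) = 10, gcd(132, 140) = 4, gcd(133, 140) = 7, gcd(134, 140) = 2, gcd(135, 140) = 5, gcd(136, 140) = 4, gcd(138, 140) = 2.
All other a ∈ {1, ..., 139} have gcd(a, 140) = 1 and are units. So the nonzero zero-divisors are exactly the 91 values of a appearing in this scan.

Final answer: nonzero zero-divisors of Z/140Z = {2, 4, 5, 6, 7, 8, 10, 12, 14, 15, 16, 18, 20, 21, 22, 24, 25, 26, 28, 30, 32, 34, 35, 36, 38, 40, 42, 44, 45, 46, 48, 49, 50, 52, 54, 55, 56, 58, 60, 62, 63, 64, 65, 66, 68, 70, 72, 74, 75, 76, 77, 78, 80, 82, 84, 85, 86, 88, 90, 91, 92, 94, 95, 96, 98, 100, 102, 104, 105, 106, 108, 110, 112, 114, 115, 116, 118, 119, 120, 122, 124, 125, 126, 128, 130, 132, 133, 134, 135, 136, 138}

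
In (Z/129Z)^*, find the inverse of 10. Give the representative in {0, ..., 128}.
Apply the extended Euclidean algorithm to (129, 10), tracking rows (r, s, t) with s·129 + t·10 = r. Each division r_prev = q·r_cur + r_new produces the new row as (previous row) − q·(current row):
  row A: (129, 1, 0)   [1·129 + 0·10 = 129]
  row B: (10, 0, 1)   [0·129 + 1·10 = 10]
  129 = 12·10 + 9   → row C = row A − 12·row B = (9, 1, −12)   [check: 1·129 − 12·10 = 9]
  10 = 1·9 + 1   → row D = row B − 1·row C = (1, −1, 13)   [check: −1·129 + 13·10 = 1]
  9 = 9·1 + 0   → remainder 0, stop. gcd = 1 (last nonzero row D).
The gcd is 1, so 10 is invertible mod 129. The last nonzero row gives −1·129 + 13·10 = 1, so t = 13. So 10^(−1) ≡ 13 (mod 129). Verify: 10 · 13 = 130 ≡ 1 (mod 129). ✓

Final answer: 10^(−1) ≡ 13 (mod 129)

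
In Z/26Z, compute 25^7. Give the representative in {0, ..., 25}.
Use repeated squaring. Binary(7) = 111. Walk through the bits of the exponent 7 left-to-right: at each bit after the leading one, square the running value, then multiply by 25 if the bit is 1 (always reducing mod 26):
  bit 1 = 1 (leading): start with 25.
  bit 2 = 1: square 25^2 = 625 ≡ 1; bit is 1, so multiply 1·25 = 25 (mod 26).
  bit 3 = 1: square 25^2 = 625 ≡ 1; bit is 1, so multiply 1·25 = 25 (mod 26).
Final value: 25^7 ≡ 25 (mod 26).

Final answer: 25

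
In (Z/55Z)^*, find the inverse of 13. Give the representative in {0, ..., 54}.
13^(−1) ≡ 17 (mod 55)

Apply the extended Euclidean algorithm to (55, 13), tracking rows (r, s, t) with s·55 + t·13 = r. Each division r_prev = q·r_cur + r_new produces the new row as (previous row) − q·(current row):
  row A: (55, 1, 0)   [1·55 + 0·13 = 55]
  row B: (13, 0, 1)   [0·55 + 1·13 = 13]
  55 = 4·13 + 3   → row C = row A − 4·row B = (3, 1, −4)   [check: 1·55 − 4·13 = 3]
  13 = 4·3 + 1   → row D = row B − 4·row C = (1, −4, 17)   [check: −4·55 + 17·13 = 1]
  3 = 3·1 + 0   → remainder 0, stop. gcd = 1 (last nonzero row D).
The gcd is 1, so 13 is invertible mod 55. The last nonzero row gives −4·55 + 17·13 = 1, so t = 17. So 13^(−1) ≡ 17 (mod 55). Verify: 13 · 17 = 221 ≡ 1 (mod 55). ✓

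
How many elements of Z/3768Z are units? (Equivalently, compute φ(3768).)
Z/3768Z has φ(3768) = 1248 units

An element a ∈ Z/3768Z is a unit iff gcd(a, 3768) = 1, so the number of units is φ(3768). φ is multiplicative, with φ(p^e) = p^e − p^(e−1). Factorise 3768 = 2^3 · 3 · 157. Then
  φ(3768) = (2^3 − 2^2) · (3 − 1) · (157 − 1) = 4 · 2 · 156 = 1248.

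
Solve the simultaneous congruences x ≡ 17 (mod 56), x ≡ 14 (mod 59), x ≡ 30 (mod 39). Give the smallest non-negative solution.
x ≡ 36417 (mod 128856); the representative in [0, 128856) is 36417

The moduli 56, 59, 39 are pairwise coprime, so by the CRT there is a unique solution mod 56·59·39 = 128856.
Solve by successive substitution. Start with x ≡ 17 (mod 56).
  Combine with x ≡ 14 (mod 59): write x = 17 + 56·t and require 17 + 56·t ≡ 14 (mod 59), i.e. 56·t ≡ 14 − 17 ≡ 56 (mod 59). Since 56^(−1) ≡ 39 (mod 59), t ≡ 39·56 ≡ 1 (mod 59). So x ≡ 17 + 56·1 = 73 (mod 3304).
  Combine with x ≡ 30 (mod 39): write x = 73 + 3304·t and require 73 + 3304·t ≡ 30 (mod 39), i.e. 3304·t ≡ 30 − 73 ≡ 35 (mod 39). Since 3304^(−1) ≡ 7 (mod 39) (3304 ≡ 28 (mod 39)), t ≡ 7·35 ≡ 11 (mod 39). So x ≡ 73 + 3304·11 = 36417 (mod 128856).
Unique solution in [0, 128856): x = 36417.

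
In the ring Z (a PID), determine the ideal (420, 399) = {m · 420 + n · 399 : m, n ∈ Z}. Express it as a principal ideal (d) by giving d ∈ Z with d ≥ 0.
(420, 399) = (21); d = 21

In the PID Z, (a, b) is generated by gcd(a, b). Compute gcd(420, 399) with the extended Euclidean algorithm, tracking rows (r, s, t) with s·420 + t·399 = r:
  row A: (420, 1, 0)   [1·420 + 0·399 = 420]
  row B: (399, 0, 1)   [0·420 + 1·399 = 399]
  420 = 1·399 + 21   → row C = row A − 1·row B = (21, 1, −1)   [check: 1·420 − 1·399 = 21]
  399 = 19·21 + 0   → remainder 0, stop. gcd = 21 (last nonzero row C).
So gcd(420, 399) = 21, with Bézout identity 1·420 − 1·399 = 21. Containment (⊇): the Bézout identity exhibits 21 as an element of (420, 399), giving (21) ⊆ (420, 399). Containment (⊆): since 21 | 420 and 21 | 399 (420 = 21·20, 399 = 21·19), every Z-linear combination of 420 and 399 is divisible by 21, so (420, 399) ⊆ (21). Therefore (420, 399) = (21), d = 21.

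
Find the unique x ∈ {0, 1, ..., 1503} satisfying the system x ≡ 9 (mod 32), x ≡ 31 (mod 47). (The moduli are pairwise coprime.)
The moduli 32, 47 are pairwise coprime, so by the CRT there is a unique solution mod 32·47 = 1504.
Solve by successive substitution. Start with x ≡ 9 (mod 32).
  Combine with x ≡ 31 (mod 47): write x = 9 + 32·t and require 9 + 32·t ≡ 31 (mod 47), i.e. 32·t ≡ 31 − 9 ≡ 22 (mod 47). Since 32^(−1) ≡ 25 (mod 47), t ≡ 25·22 ≡ 33 (mod 47). So x ≡ 9 + 32·33 = 1065 (mod 1504).
Unique solution in [0, 1504): x = 1065.

Final answer: x ≡ 1065 (mod 1504); the representative in [0, 1504) is 1065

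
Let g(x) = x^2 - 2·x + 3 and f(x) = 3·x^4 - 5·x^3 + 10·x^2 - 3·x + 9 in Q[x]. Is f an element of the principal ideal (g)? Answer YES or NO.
YES

In Q[x] the ideal (g) consists of all multiples of g, so f ∈ (g) iff g | f, i.e. iff the remainder of f on division by g is 0. Divide f by g (g is monic, so eliminate the leading term of the running remainder at each step):
  leading term 3·x^4: subtract (3·x^2)·g(x) = 3·x^4 - 6·x^3 + 9·x^2, leaving x^3 + x^2 - 3·x + 9
  leading term x^3: subtract (x)·g(x) = x^3 - 2·x^2 + 3·x, leaving 3·x^2 - 6·x + 9
  leading term 3·x^2: subtract (3)·g(x) = 3·x^2 - 6·x + 9, leaving 0
The remainder is 0, so f(x) = g(x) · h(x) with h(x) = 3·x^2 + x + 3. Hence g | f, i.e. f ∈ (g).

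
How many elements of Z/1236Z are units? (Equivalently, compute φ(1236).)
Z/1236Z has φ(1236) = 408 units

An element a ∈ Z/1236Z is a unit iff gcd(a, 1236) = 1, so the number of units is φ(1236). φ is multiplicative, with φ(p^e) = p^e − p^(e−1). Factorise 1236 = 2^2 · 3 · 103. Then
  φ(1236) = (2^2 − 2^1) · (3 − 1) · (103 − 1) = 2 · 2 · 102 = 408.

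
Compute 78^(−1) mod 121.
Apply the extended Euclidean algorithm to (121, 78), tracking rows (r, s, t) with s·121 + t·78 = r. Each division r_prev = q·r_cur + r_new produces the new row as (previous row) − q·(current row):
  row A: (121, 1, 0)   [1·121 + 0·78 = 121]
  row B: (78, 0, 1)   [0·121 + 1·78 = 78]
  121 = 1·78 + 43   → row C = row A − 1·row B = (43, 1, −1)   [check: 1·121 − 1·78 = 43]
  78 = 1·43 + 35   → row D = row B − 1·row C = (35, −1, 2)   [check: −1·121 + 2·78 = 35]
  43 = 1·35 + 8   → row E = row C − 1·row D = (8, 2, −3)   [check: 2·121 − 3·78 = 8]
  35 = 4·8 + 3   → row F = row D − 4·row E = (3, −9, 14)   [check: −9·121 + 14·78 = 3]
  8 = 2·3 + 2   → row G = row E − 2·row F = (2, 20, −31)   [check: 20·121 − 31·78 = 2]
  3 = 1·2 + 1   → row H = row F − 1·row G = (1, −29, 45)   [check: −29·121 + 45·78 = 1]
  2 = 2·1 + 0   → remainder 0, stop. gcd = 1 (last nonzero row H).
The gcd is 1, so 78 is invertible mod 121. The last nonzero row gives −29·121 + 45·78 = 1, so t = 45. So 78^(−1) ≡ 45 (mod 121). Verify: 78 · 45 = 3510 ≡ 1 (mod 121). ✓

Final answer: 78^(−1) ≡ 45 (mod 121)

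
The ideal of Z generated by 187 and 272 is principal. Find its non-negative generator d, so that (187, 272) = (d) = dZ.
In the PID Z, (a, b) is generated by gcd(a, b). Compute gcd(272, 187) with the extended Euclidean algorithm, tracking rows (r, s, t) with s·272 + t·187 = r:
  row A: (272, 1, 0)   [1·272 + 0·187 = 272]
  row B: (187, 0, 1)   [0·272 + 1·187 = 187]
  272 = 1·187 + 85   → row C = row A − 1·row B = (85, 1, −1)   [check: 1·272 − 1·187 = 85]
  187 = 2·85 + 17   → row D = row B − 2·row C = (17, −2, 3)   [check: −2·272 + 3·187 = 17]
  85 = 5·17 + 0   → remainder 0, stop. gcd = 17 (last nonzero row D).
So gcd(187, 272) = 17, with Bézout identity −2·272 + 3·187 = 17. Containment (⊇): the Bézout identity exhibits 17 as an element of (187, 272), giving (17) ⊆ (187, 272). Containment (⊆): since 17 | 187 and 17 | 272 (187 = 17·11, 272 = 17·16), every Z-linear combination of 187 and 272 is divisible by 17, so (187, 272) ⊆ (17). Therefore (187, 272) = (17), d = 17.

Final answer: (187, 272) = (17); d = 17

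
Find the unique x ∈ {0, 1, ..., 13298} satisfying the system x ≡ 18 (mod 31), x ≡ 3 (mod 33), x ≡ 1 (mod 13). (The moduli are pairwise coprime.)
x ≡ 5877 (mod 13299); the representative in [0, 13299) is 5877

The moduli 31, 33, 13 are pairwise coprime, so by the CRT there is a unique solution mod 31·33·13 = 13299.
Solve by successive substitution. Start with x ≡ 18 (mod 31).
  Combine with x ≡ 3 (mod 33): write x = 18 + 31·t and require 18 + 31·t ≡ 3 (mod 33), i.e. 31·t ≡ 3 − 18 ≡ 18 (mod 33). Since 31^(−1) ≡ 16 (mod 33), t ≡ 16·18 ≡ 24 (mod 33). So x ≡ 18 + 31·24 = 762 (mod 1023).
  Combine with x ≡ 1 (mod 13): write x = 762 + 1023·t and require 762 + 1023·t ≡ 1 (mod 13), i.e. 1023·t ≡ 1 − 762 ≡ 6 (mod 13). Since 1023^(−1) ≡ 3 (mod 13) (1023 ≡ 9 (mod 13)), t ≡ 3·6 ≡ 5 (mod 13). So x ≡ 762 + 1023·5 = 5877 (mod 13299).
Unique solution in [0, 13299): x = 5877.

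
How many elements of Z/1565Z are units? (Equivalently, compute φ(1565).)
An element a ∈ Z/1565Z is a unit iff gcd(a, 1565) = 1, so the number of units is φ(1565). φ is multiplicative, with φ(p^e) = p^e − p^(e−1). Factorise 1565 = 5 · 313. Then
  φ(1565) = (5 − 1) · (313 − 1) = 4 · 312 = 1248.

Final answer: Z/1565Z has φ(1565) = 1248 units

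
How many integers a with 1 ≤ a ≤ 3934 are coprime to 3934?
The number of a ∈ {1, ..., 3934} with gcd(a, 3934) = 1 is by definition Euler's totient φ(3934). φ is multiplicative, with φ(p^e) = p^e − p^(e−1). Factorise 3934 = 2 · 7 · 281. Then
  φ(3934) = (2 − 1) · (7 − 1) · (281 − 1) = 1 · 6 · 280 = 1680.
So there are 1680 such integers.

Final answer: 1680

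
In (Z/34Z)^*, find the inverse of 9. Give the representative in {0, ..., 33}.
Apply the extended Euclidean algorithm to (34, 9), tracking rows (r, s, t) with s·34 + t·9 = r. Each division r_prev = q·r_cur + r_new produces the new row as (previous row) − q·(current row):
  row A: (34, 1, 0)   [1·34 + 0·9 = 34]
  row B: (9, 0, 1)   [0·34 + 1·9 = 9]
  34 = 3·9 + 7   → row C = row A − 3·row B = (7, 1, −3)   [check: 1·34 − 3·9 = 7]
  9 = 1·7 + 2   → row D = row B − 1·row C = (2, −1, 4)   [check: −1·34 + 4·9 = 2]
  7 = 3·2 + 1   → row E = row C − 3·row D = (1, 4, −15)   [check: 4·34 − 15·9 = 1]
  2 = 2·1 + 0   → remainder 0, stop. gcd = 1 (last nonzero row E).
The gcd is 1, so 9 is invertible mod 34. The last nonzero row gives 4·34 − 15·9 = 1, so t = −15. So 9^(−1) ≡ −15 ≡ 19 (mod 34). Verify: 9 · 19 = 171 ≡ 1 (mod 34). ✓

Final answer: 9^(−1) ≡ 19 (mod 34)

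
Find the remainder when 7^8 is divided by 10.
Use repeated squaring. Binary(8) = 1000. Walk through the bits of the exponent 8 left-to-right: at each bit after the leading one, square the running value, then multiply by 7 if the bit is 1 (always reducing mod 10):
  bit 1 = 1 (leading): start with 7.
  bit 2 = 0: square 7^2 = 49 ≡ 9 (mod 10).
  bit 3 = 0: square 9^2 = 81 ≡ 1 (mod 10).
  bit 4 = 0: square 1^2 = 1 (mod 10).
Final value: 7^8 ≡ 1 (mod 10).

Final answer: 1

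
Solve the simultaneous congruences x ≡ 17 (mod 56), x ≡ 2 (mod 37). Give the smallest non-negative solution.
The moduli 56, 37 are pairwise coprime, so by the CRT there is a unique solution mod 56·37 = 2072.
Solve by successive substitution. Start with x ≡ 17 (mod 56).
  Combine with x ≡ 2 (mod 37): write x = 17 + 56·t and require 17 + 56·t ≡ 2 (mod 37), i.e. 56·t ≡ 2 − 17 ≡ 22 (mod 37). Since 56^(−1) ≡ 2 (mod 37) (56 ≡ 19 (mod 37)), t ≡ 2·22 ≡ 7 (mod 37). So x ≡ 17 + 56·7 = 409 (mod 2072).
Unique solution in [0, 2072): x = 409.

Final answer: x ≡ 409 (mod 2072); the representative in [0, 2072) is 409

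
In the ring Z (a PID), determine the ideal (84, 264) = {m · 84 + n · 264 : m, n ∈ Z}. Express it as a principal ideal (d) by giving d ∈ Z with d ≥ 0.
(84, 264) = (12); d = 12

In the PID Z, (a, b) is generated by gcd(a, b). Compute gcd(264, 84) with the extended Euclidean algorithm, tracking rows (r, s, t) with s·264 + t·84 = r:
  row A: (264, 1, 0)   [1·264 + 0·84 = 264]
  row B: (84, 0, 1)   [0·264 + 1·84 = 84]
  264 = 3·84 + 12   → row C = row A − 3·row B = (12, 1, −3)   [check: 1·264 − 3·84 = 12]
  84 = 7·12 + 0   → remainder 0, stop. gcd = 12 (last nonzero row C).
So gcd(84, 264) = 12, with Bézout identity 1·264 − 3·84 = 12. Containment (⊇): the Bézout identity exhibits 12 as an element of (84, 264), giving (12) ⊆ (84, 264). Containment (⊆): since 12 | 84 and 12 | 264 (84 = 12·7, 264 = 12·22), every Z-linear combination of 84 and 264 is divisible by 12, so (84, 264) ⊆ (12). Therefore (84, 264) = (12), d = 12.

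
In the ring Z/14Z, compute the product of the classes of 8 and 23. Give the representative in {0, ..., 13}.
2

Reduce the factors first: 23 ≡ 9 (mod 14), so 8 · 23 ≡ 8 · 9 (mod 14). 8 · 9 = 72. Dividing by 14: 72 = 5·14 + 2. So (8 · 23) mod 14 = 2.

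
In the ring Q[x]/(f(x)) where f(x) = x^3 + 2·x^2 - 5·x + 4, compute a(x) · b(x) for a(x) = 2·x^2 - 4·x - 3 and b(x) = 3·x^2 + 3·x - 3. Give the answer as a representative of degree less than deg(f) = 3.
a · b ≡ 39·x^2 - 111·x + 81 (mod f(x))

First multiply in Q[x] without reducing: a · b = 6·x^4 - 6·x^3 - 27·x^2 + 3·x + 9. Now divide by f(x) = x^3 + 2·x^2 - 5·x + 4, eliminating the leading term at each step:
  leading term 6·x^4: subtract (6·x)·f(x) = 6·x^4 + 12·x^3 - 30·x^2 + 24·x, leaving -18·x^3 + 3·x^2 - 21·x + 9
  leading term -18·x^3: subtract (-18)·f(x) = -18·x^3 - 36·x^2 + 90·x - 72, leaving 39·x^2 - 111·x + 81
The degree is now < 3, so this is the remainder. Hence a · b ≡ 39·x^2 - 111·x + 81 in Q[x]/(f).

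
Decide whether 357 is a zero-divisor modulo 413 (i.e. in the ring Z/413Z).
YES

gcd(357, 413) = 7 > 1, so 357 is not a unit in Z/413Z. In Z/nZ every nonzero non-unit is a zero-divisor: explicitly, take b = 413/gcd = 59 ≠ 0 (mod 413); then 357·59 = 21063 = 51·413, i.e. 357·59 ≡ 0 (mod 413). So 357 is a zero-divisor.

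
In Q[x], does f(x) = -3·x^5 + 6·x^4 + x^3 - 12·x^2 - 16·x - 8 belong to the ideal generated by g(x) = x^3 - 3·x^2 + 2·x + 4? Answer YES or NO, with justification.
YES

In Q[x] the ideal (g) consists of all multiples of g, so f ∈ (g) iff g | f, i.e. iff the remainder of f on division by g is 0. Divide f by g (g is monic, so eliminate the leading term of the running remainder at each step):
  leading term -3·x^5: subtract (-3·x^2)·g(x) = -3·x^5 + 9·x^4 - 6·x^3 - 12·x^2, leaving -3·x^4 + 7·x^3 - 16·x - 8
  leading term -3·x^4: subtract (-3·x)·g(x) = -3·x^4 + 9·x^3 - 6·x^2 - 12·x, leaving -2·x^3 + 6·x^2 - 4·x - 8
  leading term -2·x^3: subtract (-2)·g(x) = -2·x^3 + 6·x^2 - 4·x - 8, leaving 0
The remainder is 0, so f(x) = g(x) · h(x) with h(x) = -3·x^2 - 3·x - 2. Hence g | f, i.e. f ∈ (g).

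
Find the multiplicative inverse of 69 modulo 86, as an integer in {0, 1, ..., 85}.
69^(−1) ≡ 5 (mod 86)

Apply the extended Euclidean algorithm to (86, 69), tracking rows (r, s, t) with s·86 + t·69 = r. Each division r_prev = q·r_cur + r_new produces the new row as (previous row) − q·(current row):
  row A: (86, 1, 0)   [1·86 + 0·69 = 86]
  row B: (69, 0, 1)   [0·86 + 1·69 = 69]
  86 = 1·69 + 17   → row C = row A − 1·row B = (17, 1, −1)   [check: 1·86 − 1·69 = 17]
  69 = 4·17 + 1   → row D = row B − 4·row C = (1, −4, 5)   [check: −4·86 + 5·69 = 1]
  17 = 17·1 + 0   → remainder 0, stop. gcd = 1 (last nonzero row D).
The gcd is 1, so 69 is invertible mod 86. The last nonzero row gives −4·86 + 5·69 = 1, so t = 5. So 69^(−1) ≡ 5 (mod 86). Verify: 69 · 5 = 345 ≡ 1 (mod 86). ✓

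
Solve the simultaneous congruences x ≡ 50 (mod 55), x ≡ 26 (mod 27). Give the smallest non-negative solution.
The moduli 55, 27 are pairwise coprime, so by the CRT there is a unique solution mod 55·27 = 1485.
Solve by successive substitution. Start with x ≡ 50 (mod 55).
  Combine with x ≡ 26 (mod 27): write x = 50 + 55·t and require 50 + 55·t ≡ 26 (mod 27), i.e. 55·t ≡ 26 − 50 ≡ 3 (mod 27). Since 55^(−1) ≡ 1 (mod 27) (55 ≡ 1 (mod 27)), t ≡ 1·3 ≡ 3 (mod 27). So x ≡ 50 + 55·3 = 215 (mod 1485).
Unique solution in [0, 1485): x = 215.

Final answer: x ≡ 215 (mod 1485); the representative in [0, 1485) is 215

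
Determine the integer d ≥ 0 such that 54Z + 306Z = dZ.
In the PID Z, (a, b) is generated by gcd(a, b). Compute gcd(306, 54) with the extended Euclidean algorithm, tracking rows (r, s, t) with s·306 + t·54 = r:
  row A: (306, 1, 0)   [1·306 + 0·54 = 306]
  row B: (54, 0, 1)   [0·306 + 1·54 = 54]
  306 = 5·54 + 36   → row C = row A − 5·row B = (36, 1, −5)   [check: 1·306 − 5·54 = 36]
  54 = 1·36 + 18   → row D = row B − 1·row C = (18, −1, 6)   [check: −1·306 + 6·54 = 18]
  36 = 2·18 + 0   → remainder 0, stop. gcd = 18 (last nonzero row D).
So gcd(54, 306) = 18, with Bézout identity −1·306 + 6·54 = 18. Containment (⊇): the Bézout identity exhibits 18 as an element of (54, 306), giving (18) ⊆ (54, 306). Containment (⊆): since 18 | 54 and 18 | 306 (54 = 18·3, 306 = 18·17), every Z-linear combination of 54 and 306 is divisible by 18, so (54, 306) ⊆ (18). Therefore (54, 306) = (18), d = 18.

Final answer: (54, 306) = (18); d = 18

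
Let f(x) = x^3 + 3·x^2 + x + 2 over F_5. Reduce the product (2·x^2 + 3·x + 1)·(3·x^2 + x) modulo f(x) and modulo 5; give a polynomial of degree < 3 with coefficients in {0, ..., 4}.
Multiply as integer polynomials: a · b = 6·x^4 + 11·x^3 + 6·x^2 + x. Reducing coefficients mod 5: a · b ≡ x^4 + x^3 + x^2 + x. Now divide by f(x) = x^3 + 3·x^2 + x + 2 in F_5[x], eliminating the leading term at each step:
  leading term x^4: subtract (x)·f(x) = x^4 + 3·x^3 + x^2 + 2·x, leaving 3·x^3 + 4·x (coefficients mod 5)
  leading term 3·x^3: subtract (3)·f(x) = 3·x^3 + 4·x^2 + 3·x + 1, leaving x^2 + x + 4 (coefficients mod 5)
The degree is now < 3, so this is the remainder. Hence a · b ≡ x^2 + x + 4 in F_5[x]/(f).

Final answer: a · b ≡ x^2 + x + 4 (mod f(x))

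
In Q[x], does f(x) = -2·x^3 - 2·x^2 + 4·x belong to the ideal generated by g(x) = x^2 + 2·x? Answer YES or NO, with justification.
YES

In Q[x] the ideal (g) consists of all multiples of g, so f ∈ (g) iff g | f, i.e. iff the remainder of f on division by g is 0. Divide f by g (g is monic, so eliminate the leading term of the running remainder at each step):
  leading term -2·x^3: subtract (-2·x)·g(x) = -2·x^3 - 4·x^2, leaving 2·x^2 + 4·x
  leading term 2·x^2: subtract (2)·g(x) = 2·x^2 + 4·x, leaving 0
The remainder is 0, so f(x) = g(x) · h(x) with h(x) = 2 - 2·x. Hence g | f, i.e. f ∈ (g).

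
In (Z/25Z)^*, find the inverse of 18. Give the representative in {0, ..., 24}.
18^(−1) ≡ 7 (mod 25)

Apply the extended Euclidean algorithm to (25, 18), tracking rows (r, s, t) with s·25 + t·18 = r. Each division r_prev = q·r_cur + r_new produces the new row as (previous row) − q·(current row):
  row A: (25, 1, 0)   [1·25 + 0·18 = 25]
  row B: (18, 0, 1)   [0·25 + 1·18 = 18]
  25 = 1·18 + 7   → row C = row A − 1·row B = (7, 1, −1)   [check: 1·25 − 1·18 = 7]
  18 = 2·7 + 4   → row D = row B − 2·row C = (4, −2, 3)   [check: −2·25 + 3·18 = 4]
  7 = 1·4 + 3   → row E = row C − 1·row D = (3, 3, −4)   [check: 3·25 − 4·18 = 3]
  4 = 1·3 + 1   → row F = row D − 1·row E = (1, −5, 7)   [check: −5·25 + 7·18 = 1]
  3 = 3·1 + 0   → remainder 0, stop. gcd = 1 (last nonzero row F).
The gcd is 1, so 18 is invertible mod 25. The last nonzero row gives −5·25 + 7·18 = 1, so t = 7. So 18^(−1) ≡ 7 (mod 25). Verify: 18 · 7 = 126 ≡ 1 (mod 25). ✓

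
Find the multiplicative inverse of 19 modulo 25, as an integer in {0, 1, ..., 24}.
19^(−1) ≡ 4 (mod 25)

Apply the extended Euclidean algorithm to (25, 19), tracking rows (r, s, t) with s·25 + t·19 = r. Each division r_prev = q·r_cur + r_new produces the new row as (previous row) − q·(current row):
  row A: (25, 1, 0)   [1·25 + 0·19 = 25]
  row B: (19, 0, 1)   [0·25 + 1·19 = 19]
  25 = 1·19 + 6   → row C = row A − 1·row B = (6, 1, −1)   [check: 1·25 − 1·19 = 6]
  19 = 3·6 + 1   → row D = row B − 3·row C = (1, −3, 4)   [check: −3·25 + 4·19 = 1]
  6 = 6·1 + 0   → remainder 0, stop. gcd = 1 (last nonzero row D).
The gcd is 1, so 19 is invertible mod 25. The last nonzero row gives −3·25 + 4·19 = 1, so t = 4. So 19^(−1) ≡ 4 (mod 25). Verify: 19 · 4 = 76 ≡ 1 (mod 25). ✓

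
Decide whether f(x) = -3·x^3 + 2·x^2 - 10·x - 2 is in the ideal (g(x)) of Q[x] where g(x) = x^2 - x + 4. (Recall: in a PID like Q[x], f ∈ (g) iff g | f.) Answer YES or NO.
NO

In Q[x] the ideal (g) consists of all multiples of g, so f ∈ (g) iff g | f, i.e. iff the remainder of f on division by g is 0. Divide f by g (g is monic, so eliminate the leading term of the running remainder at each step):
  leading term -3·x^3: subtract (-3·x)·g(x) = -3·x^3 + 3·x^2 - 12·x, leaving -x^2 + 2·x - 2
  leading term -x^2: subtract (-1)·g(x) = -x^2 + x - 4, leaving x + 2
The remainder r(x) = x + 2 ≠ 0 (and deg r < deg g), so g ∤ f, i.e. f ∉ (g).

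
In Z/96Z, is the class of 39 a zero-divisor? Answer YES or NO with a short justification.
gcd(39, 96) = 3 > 1, so 39 is not a unit in Z/96Z. In Z/nZ every nonzero non-unit is a zero-divisor: explicitly, take b = 96/gcd = 32 ≠ 0 (mod 96); then 39·32 = 1248 = 13·96, i.e. 39·32 ≡ 0 (mod 96). So 39 is a zero-divisor.

Final answer: YES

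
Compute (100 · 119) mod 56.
28

Reduce the factors first: 100 ≡ 44, 119 ≡ 7 (mod 56), so 100 · 119 ≡ 44 · 7 (mod 56). 44 · 7 = 308. Dividing by 56: 308 = 5·56 + 28. So (100 · 119) mod 56 = 28.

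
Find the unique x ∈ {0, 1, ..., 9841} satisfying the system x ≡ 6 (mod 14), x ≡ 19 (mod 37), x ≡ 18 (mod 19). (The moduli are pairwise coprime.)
The moduli 14, 37, 19 are pairwise coprime, so by the CRT there is a unique solution mod 14·37·19 = 9842.
Solve by successive substitution. Start with x ≡ 6 (mod 14).
  Combine with x ≡ 19 (mod 37): write x = 6 + 14·t and require 6 + 14·t ≡ 19 (mod 37), i.e. 14·t ≡ 19 − 6 ≡ 13 (mod 37). Since 14^(−1) ≡ 8 (mod 37), t ≡ 8·13 ≡ 30 (mod 37). So x ≡ 6 + 14·30 = 426 (mod 518).
  Combine with x ≡ 18 (mod 19): write x = 426 + 518·t and require 426 + 518·t ≡ 18 (mod 19), i.e. 518·t ≡ 18 − 426 ≡ 10 (mod 19). Since 518^(−1) ≡ 4 (mod 19) (518 ≡ 5 (mod 19)), t ≡ 4·10 ≡ 2 (mod 19). So x ≡ 426 + 518·2 = 1462 (mod 9842).
Unique solution in [0, 9842): x = 1462.

Final answer: x ≡ 1462 (mod 9842); the representative in [0, 9842) is 1462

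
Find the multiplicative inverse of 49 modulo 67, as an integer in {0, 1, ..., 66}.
Apply the extended Euclidean algorithm to (67, 49), tracking rows (r, s, t) with s·67 + t·49 = r. Each division r_prev = q·r_cur + r_new produces the new row as (previous row) − q·(current row):
  row A: (67, 1, 0)   [1·67 + 0·49 = 67]
  row B: (49, 0, 1)   [0·67 + 1·49 = 49]
  67 = 1·49 + 18   → row C = row A − 1·row B = (18, 1, −1)   [check: 1·67 − 1·49 = 18]
  49 = 2·18 + 13   → row D = row B − 2·row C = (13, −2, 3)   [check: −2·67 + 3·49 = 13]
  18 = 1·13 + 5   → row E = row C − 1·row D = (5, 3, −4)   [check: 3·67 − 4·49 = 5]
  13 = 2·5 + 3   → row F = row D − 2·row E = (3, −8, 11)   [check: −8·67 + 11·49 = 3]
  5 = 1·3 + 2   → row G = row E − 1·row F = (2, 11, −15)   [check: 11·67 − 15·49 = 2]
  3 = 1·2 + 1   → row H = row F − 1·row G = (1, −19, 26)   [check: −19·67 + 26·49 = 1]
  2 = 2·1 + 0   → remainder 0, stop. gcd = 1 (last nonzero row H).
The gcd is 1, so 49 is invertible mod 67. The last nonzero row gives −19·67 + 26·49 = 1, so t = 26. So 49^(−1) ≡ 26 (mod 67). Verify: 49 · 26 = 1274 ≡ 1 (mod 67). ✓

Final answer: 49^(−1) ≡ 26 (mod 67)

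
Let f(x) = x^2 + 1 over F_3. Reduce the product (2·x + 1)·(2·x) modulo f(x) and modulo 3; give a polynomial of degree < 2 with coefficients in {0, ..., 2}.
a · b ≡ 2·x + 2 (mod f(x))

Multiply as integer polynomials: a · b = 4·x^2 + 2·x. Reducing coefficients mod 3: a · b ≡ x^2 + 2·x. Now divide by f(x) = x^2 + 1 in F_3[x], eliminating the leading term at each step:
  leading term x^2: subtract (1)·f(x) = x^2 + 1, leaving 2·x + 2 (coefficients mod 3)
The degree is now < 2, so this is the remainder. Hence a · b ≡ 2·x + 2 in F_3[x]/(f).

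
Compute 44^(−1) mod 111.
44^(−1) ≡ 53 (mod 111)

Apply the extended Euclidean algorithm to (111, 44), tracking rows (r, s, t) with s·111 + t·44 = r. Each division r_prev = q·r_cur + r_new produces the new row as (previous row) − q·(current row):
  row A: (111, 1, 0)   [1·111 + 0·44 = 111]
  row B: (44, 0, 1)   [0·111 + 1·44 = 44]
  111 = 2·44 + 23   → row C = row A − 2·row B = (23, 1, −2)   [check: 1·111 − 2·44 = 23]
  44 = 1·23 + 21   → row D = row B − 1·row C = (21, −1, 3)   [check: −1·111 + 3·44 = 21]
  23 = 1·21 + 2   → row E = row C − 1·row D = (2, 2, −5)   [check: 2·111 − 5·44 = 2]
  21 = 10·2 + 1   → row F = row D − 10·row E = (1, −21, 53)   [check: −21·111 + 53·44 = 1]
  2 = 2·1 + 0   → remainder 0, stop. gcd = 1 (last nonzero row F).
The gcd is 1, so 44 is invertible mod 111. The last nonzero row gives −21·111 + 53·44 = 1, so t = 53. So 44^(−1) ≡ 53 (mod 111). Verify: 44 · 53 = 2332 ≡ 1 (mod 111). ✓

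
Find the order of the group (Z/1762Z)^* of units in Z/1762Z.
|(Z/1762Z)^*| = 880

(Z/1762Z)^* consists of the classes a with gcd(a, 1762) = 1, so its order is φ(1762). φ is multiplicative, with φ(p^e) = p^e − p^(e−1). Factorise 1762 = 2 · 881. Then
  φ(1762) = (2 − 1) · (881 − 1) = 1 · 880 = 880.
Thus |(Z/1762Z)^*| = 880.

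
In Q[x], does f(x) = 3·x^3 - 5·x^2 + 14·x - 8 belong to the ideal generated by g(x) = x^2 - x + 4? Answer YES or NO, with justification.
In Q[x] the ideal (g) consists of all multiples of g, so f ∈ (g) iff g | f, i.e. iff the remainder of f on division by g is 0. Divide f by g (g is monic, so eliminate the leading term of the running remainder at each step):
  leading term 3·x^3: subtract (3·x)·g(x) = 3·x^3 - 3·x^2 + 12·x, leaving -2·x^2 + 2·x - 8
  leading term -2·x^2: subtract (-2)·g(x) = -2·x^2 + 2·x - 8, leaving 0
The remainder is 0, so f(x) = g(x) · h(x) with h(x) = 3·x - 2. Hence g | f, i.e. f ∈ (g).

Final answer: YES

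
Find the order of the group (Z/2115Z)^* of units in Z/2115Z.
(Z/2115Z)^* consists of the classes a with gcd(a, 2115) = 1, so its order is φ(2115). φ is multiplicative, with φ(p^e) = p^e − p^(e−1). Factorise 2115 = 3^2 · 5 · 47. Then
  φ(2115) = (3^2 − 3^1) · (5 − 1) · (47 − 1) = 6 · 4 · 46 = 1104.
Thus |(Z/2115Z)^*| = 1104.

Final answer: |(Z/2115Z)^*| = 1104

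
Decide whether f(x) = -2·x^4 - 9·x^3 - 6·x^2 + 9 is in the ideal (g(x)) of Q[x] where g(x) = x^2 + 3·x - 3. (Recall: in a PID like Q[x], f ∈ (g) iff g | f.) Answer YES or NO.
YES

In Q[x] the ideal (g) consists of all multiples of g, so f ∈ (g) iff g | f, i.e. iff the remainder of f on division by g is 0. Divide f by g (g is monic, so eliminate the leading term of the running remainder at each step):
  leading term -2·x^4: subtract (-2·x^2)·g(x) = -2·x^4 - 6·x^3 + 6·x^2, leaving -3·x^3 - 12·x^2 + 9
  leading term -3·x^3: subtract (-3·x)·g(x) = -3·x^3 - 9·x^2 + 9·x, leaving -3·x^2 - 9·x + 9
  leading term -3·x^2: subtract (-3)·g(x) = -3·x^2 - 9·x + 9, leaving 0
The remainder is 0, so f(x) = g(x) · h(x) with h(x) = -2·x^2 - 3·x - 3. Hence g | f, i.e. f ∈ (g).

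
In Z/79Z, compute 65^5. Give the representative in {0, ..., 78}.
Use repeated squaring. Binary(5) = 101. Walk through the bits of the exponent 5 left-to-right: at each bit after the leading one, square the running value, then multiply by 65 if the bit is 1 (always reducing mod 79):
  bit 1 = 1 (leading): start with 65.
  bit 2 = 0: square 65^2 = 4225 ≡ 38 (mod 79).
  bit 3 = 1: square 38^2 = 1444 ≡ 22; bit is 1, so multiply 22·65 = 1430 ≡ 8 (mod 79).
Final value: 65^5 ≡ 8 (mod 79).

Final answer: 8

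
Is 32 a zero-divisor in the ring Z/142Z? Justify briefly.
gcd(32, 142) = 2 > 1, so 32 is not a unit in Z/142Z. In Z/nZ every nonzero non-unit is a zero-divisor: explicitly, take b = 142/gcd = 71 ≠ 0 (mod 142); then 32·71 = 2272 = 16·142, i.e. 32·71 ≡ 0 (mod 142). So 32 is a zero-divisor.

Final answer: YES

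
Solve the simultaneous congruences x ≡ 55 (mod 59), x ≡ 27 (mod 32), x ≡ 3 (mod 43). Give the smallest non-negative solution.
The moduli 59, 32, 43 are pairwise coprime, so by the CRT there is a unique solution mod 59·32·43 = 81184.
Solve by successive substitution. Start with x ≡ 55 (mod 59).
  Combine with x ≡ 27 (mod 32): write x = 55 + 59·t and require 55 + 59·t ≡ 27 (mod 32), i.e. 59·t ≡ 27 − 55 ≡ 4 (mod 32). Since 59^(−1) ≡ 19 (mod 32) (59 ≡ 27 (mod 32)), t ≡ 19·4 ≡ 12 (mod 32). So x ≡ 55 + 59·12 = 763 (mod 1888).
  Combine with x ≡ 3 (mod 43): write x = 763 + 1888·t and require 763 + 1888·t ≡ 3 (mod 43), i.e. 1888·t ≡ 3 − 763 ≡ 14 (mod 43). Since 1888^(−1) ≡ 32 (mod 43) (1888 ≡ 39 (mod 43)), t ≡ 32·14 ≡ 18 (mod 43). So x ≡ 763 + 1888·18 = 34747 (mod 81184).
Unique solution in [0, 81184): x = 34747.

Final answer: x ≡ 34747 (mod 81184); the representative in [0, 81184) is 34747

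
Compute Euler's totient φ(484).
φ(484) = 220

φ is multiplicative, with φ(p^e) = p^e − p^(e−1). Factorise 484 = 2^2 · 11^2. Then
  φ(484) = (2^2 − 2^1) · (11^2 − 11^1) = 2 · 110 = 220.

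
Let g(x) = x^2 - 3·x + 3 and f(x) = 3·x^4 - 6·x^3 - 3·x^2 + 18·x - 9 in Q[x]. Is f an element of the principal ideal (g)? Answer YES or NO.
YES

In Q[x] the ideal (g) consists of all multiples of g, so f ∈ (g) iff g | f, i.e. iff the remainder of f on division by g is 0. Divide f by g (g is monic, so eliminate the leading term of the running remainder at each step):
  leading term 3·x^4: subtract (3·x^2)·g(x) = 3·x^4 - 9·x^3 + 9·x^2, leaving 3·x^3 - 12·x^2 + 18·x - 9
  leading term 3·x^3: subtract (3·x)·g(x) = 3·x^3 - 9·x^2 + 9·x, leaving -3·x^2 + 9·x - 9
  leading term -3·x^2: subtract (-3)·g(x) = -3·x^2 + 9·x - 9, leaving 0
The remainder is 0, so f(x) = g(x) · h(x) with h(x) = 3·x^2 + 3·x - 3. Hence g | f, i.e. f ∈ (g).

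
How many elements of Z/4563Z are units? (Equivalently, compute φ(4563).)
Z/4563Z has φ(4563) = 2808 units

An element a ∈ Z/4563Z is a unit iff gcd(a, 4563) = 1, so the number of units is φ(4563). φ is multiplicative, with φ(p^e) = p^e − p^(e−1). Factorise 4563 = 3^3 · 13^2. Then
  φ(4563) = (3^3 − 3^2) · (13^2 − 13^1) = 18 · 156 = 2808.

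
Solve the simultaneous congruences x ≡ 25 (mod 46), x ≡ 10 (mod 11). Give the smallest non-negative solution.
x ≡ 439 (mod 506); the representative in [0, 506) is 439

The moduli 46, 11 are pairwise coprime, so by the CRT there is a unique solution mod 46·11 = 506.
Solve by successive substitution. Start with x ≡ 25 (mod 46).
  Combine with x ≡ 10 (mod 11): write x = 25 + 46·t and require 25 + 46·t ≡ 10 (mod 11), i.e. 46·t ≡ 10 − 25 ≡ 7 (mod 11). Since 46^(−1) ≡ 6 (mod 11) (46 ≡ 2 (mod 11)), t ≡ 6·7 ≡ 9 (mod 11). So x ≡ 25 + 46·9 = 439 (mod 506).
Unique solution in [0, 506): x = 439.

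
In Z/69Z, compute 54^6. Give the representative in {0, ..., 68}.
Use repeated squaring. Binary(6) = 110. Walk through the bits of the exponent 6 left-to-right: at each bit after the leading one, square the running value, then multiply by 54 if the bit is 1 (always reducing mod 69):
  bit 1 = 1 (leading): start with 54.
  bit 2 = 1: square 54^2 = 2916 ≡ 18; bit is 1, so multiply 18·54 = 972 ≡ 6 (mod 69).
  bit 3 = 0: square 6^2 = 36 (mod 69).
Final value: 54^6 ≡ 36 (mod 69).

Final answer: 36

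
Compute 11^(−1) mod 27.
Apply the extended Euclidean algorithm to (27, 11), tracking rows (r, s, t) with s·27 + t·11 = r. Each division r_prev = q·r_cur + r_new produces the new row as (previous row) − q·(current row):
  row A: (27, 1, 0)   [1·27 + 0·11 = 27]
  row B: (11, 0, 1)   [0·27 + 1·11 = 11]
  27 = 2·11 + 5   → row C = row A − 2·row B = (5, 1, −2)   [check: 1·27 − 2·11 = 5]
  11 = 2·5 + 1   → row D = row B − 2·row C = (1, −2, 5)   [check: −2·27 + 5·11 = 1]
  5 = 5·1 + 0   → remainder 0, stop. gcd = 1 (last nonzero row D).
The gcd is 1, so 11 is invertible mod 27. The last nonzero row gives −2·27 + 5·11 = 1, so t = 5. So 11^(−1) ≡ 5 (mod 27). Verify: 11 · 5 = 55 ≡ 1 (mod 27). ✓

Final answer: 11^(−1) ≡ 5 (mod 27)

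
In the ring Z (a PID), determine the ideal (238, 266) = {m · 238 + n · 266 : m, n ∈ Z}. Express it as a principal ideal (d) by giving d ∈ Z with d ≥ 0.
In the PID Z, (a, b) is generated by gcd(a, b). Compute gcd(266, 238) with the extended Euclidean algorithm, tracking rows (r, s, t) with s·266 + t·238 = r:
  row A: (266, 1, 0)   [1·266 + 0·238 = 266]
  row B: (238, 0, 1)   [0·266 + 1·238 = 238]
  266 = 1·238 + 28   → row C = row A − 1·row B = (28, 1, −1)   [check: 1·266 − 1·238 = 28]
  238 = 8·28 + 14   → row D = row B − 8·row C = (14, −8, 9)   [check: −8·266 + 9·238 = 14]
  28 = 2·14 + 0   → remainder 0, stop. gcd = 14 (last nonzero row D).
So gcd(238, 266) = 14, with Bézout identity −8·266 + 9·238 = 14. Containment (⊇): the Bézout identity exhibits 14 as an element of (238, 266), giving (14) ⊆ (238, 266). Containment (⊆): since 14 | 238 and 14 | 266 (238 = 14·17, 266 = 14·19), every Z-linear combination of 238 and 266 is divisible by 14, so (238, 266) ⊆ (14). Therefore (238, 266) = (14), d = 14.

Final answer: (238, 266) = (14); d = 14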